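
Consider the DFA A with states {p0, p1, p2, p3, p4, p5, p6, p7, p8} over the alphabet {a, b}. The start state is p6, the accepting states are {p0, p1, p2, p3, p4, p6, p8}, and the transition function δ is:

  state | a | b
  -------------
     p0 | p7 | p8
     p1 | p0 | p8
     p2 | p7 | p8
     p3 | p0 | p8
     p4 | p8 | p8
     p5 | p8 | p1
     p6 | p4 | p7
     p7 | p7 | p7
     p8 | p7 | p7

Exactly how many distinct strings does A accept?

The useful subgraph on states {p4, p6, p8} is acyclic, so L(A) is finite; the longest accepting path visits 3 useful states, giving maximum string length 2.
Counting accepting paths from p6 by length: 1 of length 0, 1 of length 1, 2 of length 2. Total 4.

4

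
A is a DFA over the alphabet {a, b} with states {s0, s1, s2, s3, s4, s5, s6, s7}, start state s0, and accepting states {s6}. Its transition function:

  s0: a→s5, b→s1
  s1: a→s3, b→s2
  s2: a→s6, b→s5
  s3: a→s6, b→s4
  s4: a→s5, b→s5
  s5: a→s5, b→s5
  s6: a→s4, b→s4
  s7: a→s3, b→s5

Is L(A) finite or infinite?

The useful states (reachable from s0 and able to reach an accepting state) are {s0, s1, s2, s3, s6}.
Restricted to these states the transition graph has no cycle, so every accepting path has bounded length and L is finite.

finite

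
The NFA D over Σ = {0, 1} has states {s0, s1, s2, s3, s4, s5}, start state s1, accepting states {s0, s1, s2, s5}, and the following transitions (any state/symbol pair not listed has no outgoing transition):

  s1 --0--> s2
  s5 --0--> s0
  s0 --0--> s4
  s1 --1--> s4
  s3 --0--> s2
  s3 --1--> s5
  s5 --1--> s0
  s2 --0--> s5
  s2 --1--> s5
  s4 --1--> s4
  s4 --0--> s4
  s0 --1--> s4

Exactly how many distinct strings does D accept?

The useful subgraph on states {s0, s1, s2, s5} is acyclic, so L(D) is finite; the longest accepting path visits 4 useful states, giving maximum string length 3.
Counting accepting paths from s1 by length: 1 of length 0, 1 of length 1, 2 of length 2, 4 of length 3. Total 8.

8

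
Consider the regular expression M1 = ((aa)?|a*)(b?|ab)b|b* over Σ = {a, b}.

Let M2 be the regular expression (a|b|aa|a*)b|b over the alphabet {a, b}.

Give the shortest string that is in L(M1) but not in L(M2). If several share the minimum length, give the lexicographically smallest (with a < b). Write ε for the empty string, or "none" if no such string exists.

ε

The empty string ε is accepted by M1 but not by M2.
Since ε is the unique shortest string, it is the required witness.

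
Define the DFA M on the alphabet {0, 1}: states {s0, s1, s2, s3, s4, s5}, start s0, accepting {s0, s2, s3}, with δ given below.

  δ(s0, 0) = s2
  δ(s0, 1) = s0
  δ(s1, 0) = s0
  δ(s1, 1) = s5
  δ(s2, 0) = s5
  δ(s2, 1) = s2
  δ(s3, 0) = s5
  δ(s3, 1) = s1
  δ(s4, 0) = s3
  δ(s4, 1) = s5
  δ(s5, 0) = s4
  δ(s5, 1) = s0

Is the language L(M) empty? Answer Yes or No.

The empty string ε is accepted: the run s0 ends in the accepting state s0.
Since at least one string is accepted, L(M) is not empty.

No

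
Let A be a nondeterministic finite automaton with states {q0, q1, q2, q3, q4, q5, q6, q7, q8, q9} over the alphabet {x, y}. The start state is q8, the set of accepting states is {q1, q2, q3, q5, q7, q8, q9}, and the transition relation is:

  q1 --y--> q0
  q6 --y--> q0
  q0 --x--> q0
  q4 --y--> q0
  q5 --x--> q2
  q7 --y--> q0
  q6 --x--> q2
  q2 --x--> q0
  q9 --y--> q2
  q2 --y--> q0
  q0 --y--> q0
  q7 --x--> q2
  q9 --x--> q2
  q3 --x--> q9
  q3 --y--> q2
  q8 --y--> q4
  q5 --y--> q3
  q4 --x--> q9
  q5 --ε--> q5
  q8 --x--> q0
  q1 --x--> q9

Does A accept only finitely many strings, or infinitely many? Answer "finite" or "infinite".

The useful states (reachable from q8 and able to reach an accepting state) are {q2, q4, q8, q9}.
Restricted to these states the transition graph has no cycle, so every accepting path has bounded length and L is finite.

finite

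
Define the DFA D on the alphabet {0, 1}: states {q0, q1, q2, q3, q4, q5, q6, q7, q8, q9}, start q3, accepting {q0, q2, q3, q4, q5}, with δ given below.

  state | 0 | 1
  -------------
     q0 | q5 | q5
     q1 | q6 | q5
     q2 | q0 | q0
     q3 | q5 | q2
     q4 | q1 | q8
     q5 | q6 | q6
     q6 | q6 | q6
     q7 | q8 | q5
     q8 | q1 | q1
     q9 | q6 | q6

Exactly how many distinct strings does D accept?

9

The useful subgraph on states {q0, q2, q3, q5} is acyclic, so L(D) is finite; the longest accepting path visits 4 useful states, giving maximum string length 3.
Counting accepting paths from q3 by length: 1 of length 0, 2 of length 1, 2 of length 2, 4 of length 3. Total 9.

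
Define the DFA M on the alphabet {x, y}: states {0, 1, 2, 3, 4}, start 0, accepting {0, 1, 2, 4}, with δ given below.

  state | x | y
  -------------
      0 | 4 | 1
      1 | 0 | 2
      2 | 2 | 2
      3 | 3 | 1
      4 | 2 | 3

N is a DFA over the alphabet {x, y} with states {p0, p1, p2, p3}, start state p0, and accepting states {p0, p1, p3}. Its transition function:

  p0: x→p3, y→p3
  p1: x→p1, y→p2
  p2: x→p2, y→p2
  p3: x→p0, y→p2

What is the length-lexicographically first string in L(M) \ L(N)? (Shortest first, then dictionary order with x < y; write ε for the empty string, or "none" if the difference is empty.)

The string yy is accepted by M but not by N.
No shorter string lies in the difference, and yy is the lexicographically first length-2 string in L(M) \ L(N).

yy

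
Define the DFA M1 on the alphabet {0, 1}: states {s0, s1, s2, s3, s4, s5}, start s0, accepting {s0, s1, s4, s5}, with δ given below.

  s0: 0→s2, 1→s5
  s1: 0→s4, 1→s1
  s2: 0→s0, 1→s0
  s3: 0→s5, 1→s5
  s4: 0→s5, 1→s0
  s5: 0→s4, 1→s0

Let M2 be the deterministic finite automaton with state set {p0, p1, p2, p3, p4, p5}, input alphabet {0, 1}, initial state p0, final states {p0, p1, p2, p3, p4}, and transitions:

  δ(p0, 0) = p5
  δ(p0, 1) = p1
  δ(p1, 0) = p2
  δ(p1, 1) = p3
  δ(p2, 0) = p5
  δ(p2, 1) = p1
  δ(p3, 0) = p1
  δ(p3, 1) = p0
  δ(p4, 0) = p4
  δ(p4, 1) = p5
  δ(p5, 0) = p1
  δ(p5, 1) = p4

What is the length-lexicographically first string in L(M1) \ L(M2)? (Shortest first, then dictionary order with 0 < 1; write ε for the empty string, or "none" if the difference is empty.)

The string 011 is accepted by M1 but not by M2.
No shorter string lies in the difference, and 011 is the lexicographically first length-3 string in L(M1) \ L(M2).

011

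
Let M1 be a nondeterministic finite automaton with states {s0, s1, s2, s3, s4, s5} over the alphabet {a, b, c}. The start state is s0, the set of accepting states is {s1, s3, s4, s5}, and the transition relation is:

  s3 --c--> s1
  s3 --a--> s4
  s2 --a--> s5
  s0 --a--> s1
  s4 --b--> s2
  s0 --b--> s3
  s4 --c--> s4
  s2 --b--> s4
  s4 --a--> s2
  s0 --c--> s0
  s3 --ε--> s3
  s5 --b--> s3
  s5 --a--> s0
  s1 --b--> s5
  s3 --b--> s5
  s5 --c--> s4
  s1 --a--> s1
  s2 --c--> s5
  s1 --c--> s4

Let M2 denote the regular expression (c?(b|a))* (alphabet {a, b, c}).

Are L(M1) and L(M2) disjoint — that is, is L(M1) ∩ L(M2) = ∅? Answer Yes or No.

The string a is accepted by both M1 and M2.
Hence L(M1) ∩ L(M2) ≠ ∅.

No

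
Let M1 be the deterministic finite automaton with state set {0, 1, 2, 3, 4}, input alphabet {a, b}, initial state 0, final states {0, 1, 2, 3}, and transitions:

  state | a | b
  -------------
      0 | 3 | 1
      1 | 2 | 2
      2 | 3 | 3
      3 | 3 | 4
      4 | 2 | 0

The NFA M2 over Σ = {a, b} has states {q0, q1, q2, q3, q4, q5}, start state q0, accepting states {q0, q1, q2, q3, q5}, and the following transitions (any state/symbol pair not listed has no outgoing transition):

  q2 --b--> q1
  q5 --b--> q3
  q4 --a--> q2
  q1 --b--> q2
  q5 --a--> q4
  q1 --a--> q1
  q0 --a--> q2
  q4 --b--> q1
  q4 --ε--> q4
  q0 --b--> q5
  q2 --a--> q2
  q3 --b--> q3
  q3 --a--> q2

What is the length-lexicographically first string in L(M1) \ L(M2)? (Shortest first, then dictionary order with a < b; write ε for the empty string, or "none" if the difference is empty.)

ba

The string ba is accepted by M1 but not by M2.
No shorter string lies in the difference, and ba is the lexicographically first length-2 string in L(M1) \ L(M2).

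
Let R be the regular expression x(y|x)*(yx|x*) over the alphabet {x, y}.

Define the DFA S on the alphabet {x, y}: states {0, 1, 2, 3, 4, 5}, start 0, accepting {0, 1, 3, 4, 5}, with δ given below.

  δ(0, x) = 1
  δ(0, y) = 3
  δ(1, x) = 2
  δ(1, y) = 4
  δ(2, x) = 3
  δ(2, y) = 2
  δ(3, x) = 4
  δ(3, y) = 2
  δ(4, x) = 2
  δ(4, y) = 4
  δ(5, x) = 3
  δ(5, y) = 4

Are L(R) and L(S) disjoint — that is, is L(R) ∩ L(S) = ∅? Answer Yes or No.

No

The string x is accepted by both R and S.
Hence L(R) ∩ L(S) ≠ ∅.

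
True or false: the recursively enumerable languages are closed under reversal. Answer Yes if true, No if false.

Reverse the input and run the recogniser for L on it; this accepts exactly Lᴿ.
So the recursively enumerable languages are closed under reversal.

Yes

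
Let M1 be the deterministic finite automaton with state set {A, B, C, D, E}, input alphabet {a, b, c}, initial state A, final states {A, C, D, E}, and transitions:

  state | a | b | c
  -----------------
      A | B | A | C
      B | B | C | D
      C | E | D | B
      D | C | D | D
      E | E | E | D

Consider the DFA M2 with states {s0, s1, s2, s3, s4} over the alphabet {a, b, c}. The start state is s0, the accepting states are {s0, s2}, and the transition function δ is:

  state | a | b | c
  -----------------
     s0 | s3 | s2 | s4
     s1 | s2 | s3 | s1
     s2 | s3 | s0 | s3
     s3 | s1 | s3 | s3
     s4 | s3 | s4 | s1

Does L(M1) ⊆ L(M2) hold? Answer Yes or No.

No

The string c is in L(M1) but not in L(M2).
So L(M1) ⊄ L(M2).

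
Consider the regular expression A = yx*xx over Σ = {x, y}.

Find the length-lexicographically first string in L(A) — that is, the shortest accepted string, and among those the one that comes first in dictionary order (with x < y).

By inspection of the expression, no string of length less than 3 matches, and yxx is the lexicographically first match of length 3.

yxx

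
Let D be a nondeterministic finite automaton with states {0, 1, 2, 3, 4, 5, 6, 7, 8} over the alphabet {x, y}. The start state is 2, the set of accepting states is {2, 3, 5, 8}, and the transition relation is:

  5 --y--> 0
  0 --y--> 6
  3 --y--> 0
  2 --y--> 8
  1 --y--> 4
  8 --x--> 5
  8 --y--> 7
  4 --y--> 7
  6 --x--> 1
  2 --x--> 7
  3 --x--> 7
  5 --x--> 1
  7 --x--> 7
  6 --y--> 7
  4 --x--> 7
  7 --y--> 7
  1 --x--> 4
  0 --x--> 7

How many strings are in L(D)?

The useful subgraph on states {2, 5, 8} is acyclic, so L(D) is finite; the longest accepting path visits 3 useful states, giving maximum string length 2.
Counting accepting paths from 2 by length: 1 of length 0, 1 of length 1, 1 of length 2. Total 3.

3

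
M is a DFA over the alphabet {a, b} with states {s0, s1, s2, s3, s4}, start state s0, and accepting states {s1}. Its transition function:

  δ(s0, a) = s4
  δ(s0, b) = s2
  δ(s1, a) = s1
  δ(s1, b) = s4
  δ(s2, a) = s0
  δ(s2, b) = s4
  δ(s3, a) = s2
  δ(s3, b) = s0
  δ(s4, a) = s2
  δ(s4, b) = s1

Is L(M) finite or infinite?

State s0 is reachable from the start and can reach an accepting state, and it lies on the cycle s0 → s2 → s0.
Traversing that cycle any number of times yields accepted strings of unbounded length, so the language is infinite.

infinite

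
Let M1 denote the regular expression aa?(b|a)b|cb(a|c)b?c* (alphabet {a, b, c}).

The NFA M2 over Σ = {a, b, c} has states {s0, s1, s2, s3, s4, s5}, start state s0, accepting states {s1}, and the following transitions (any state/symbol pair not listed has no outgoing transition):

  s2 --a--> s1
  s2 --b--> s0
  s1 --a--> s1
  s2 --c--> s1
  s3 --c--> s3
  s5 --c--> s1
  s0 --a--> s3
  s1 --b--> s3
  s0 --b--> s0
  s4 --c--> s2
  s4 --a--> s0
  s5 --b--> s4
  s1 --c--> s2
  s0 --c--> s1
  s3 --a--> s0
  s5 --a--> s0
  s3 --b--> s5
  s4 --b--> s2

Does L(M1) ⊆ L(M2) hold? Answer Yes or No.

The string aab is in L(M1) but not in L(M2).
So L(M1) ⊄ L(M2).

No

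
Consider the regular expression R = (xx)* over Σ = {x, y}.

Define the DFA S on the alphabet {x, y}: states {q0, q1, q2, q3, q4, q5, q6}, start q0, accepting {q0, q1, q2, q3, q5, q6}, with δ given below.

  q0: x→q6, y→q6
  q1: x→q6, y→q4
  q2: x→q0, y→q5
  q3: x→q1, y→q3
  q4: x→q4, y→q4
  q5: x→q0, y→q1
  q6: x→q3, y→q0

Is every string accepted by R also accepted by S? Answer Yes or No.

Converting the expression R to a DFA (subset construction, then merging equivalent states) gives the minimal DFA with states {r0, r1, r2}, start state r0, accepting states {r0} and transitions r0: x→r1, y→r2; r1: x→r0, y→r2; r2: x→r2, y→r2.
Exploring the product automaton R × S from the start pair (r0, q0), following both machines on each input symbol, reaches 12 state pairs: (r0, q0), (r1, q6), (r2, q6), (r0, q3), (r2, q0), (r2, q3), (r1, q1), (r2, q1), (r0, q6), (r2, q4), (r1, q3), (r0, q1).
R accepts in {r0} and S accepts in {q0, q1, q2, q3, q5, q6}. The reachable pairs whose R-component is accepting are (r0, q0), (r0, q3), (r0, q6), (r0, q1); in each of them the S-component is accepting too, so the product for L(R) \ L(S) (R-component accepting, S-component rejecting) has no reachable accepting pair and the difference is empty.
Hence every string in L(R) is also in L(S).

Yes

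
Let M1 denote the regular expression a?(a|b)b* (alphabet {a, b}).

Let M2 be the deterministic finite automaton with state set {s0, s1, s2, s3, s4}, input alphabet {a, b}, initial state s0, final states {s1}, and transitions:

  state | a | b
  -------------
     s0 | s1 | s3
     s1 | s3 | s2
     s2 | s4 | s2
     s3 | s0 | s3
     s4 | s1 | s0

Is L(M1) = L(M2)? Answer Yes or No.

The string b is accepted by M1 but rejected by M2.
So L(M1) ≠ L(M2).

No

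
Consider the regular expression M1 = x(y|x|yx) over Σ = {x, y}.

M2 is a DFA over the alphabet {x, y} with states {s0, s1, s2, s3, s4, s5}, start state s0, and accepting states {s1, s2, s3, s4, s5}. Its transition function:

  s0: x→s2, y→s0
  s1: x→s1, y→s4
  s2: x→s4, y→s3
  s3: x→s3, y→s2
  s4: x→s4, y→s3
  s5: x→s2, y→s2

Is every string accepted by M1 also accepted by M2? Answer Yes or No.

Converting the expression M1 to a DFA (subset construction, then merging equivalent states) gives the minimal DFA with states {r0, r1, r2, r3, r4}, start state r0, accepting states {r3, r4} and transitions r0: x→r1, y→r2; r1: x→r3, y→r4; r2: x→r2, y→r2; r3: x→r2, y→r2; r4: x→r3, y→r2.
Exploring the product automaton M1 × M2 from the start pair (r0, s0), following both machines on each input symbol, reaches 9 state pairs: (r0, s0), (r1, s2), (r2, s0), (r3, s4), (r4, s3), (r2, s2), (r2, s4), (r2, s3), (r3, s3).
M1 accepts in {r3, r4} and M2 accepts in {s1, s2, s3, s4, s5}. The reachable pairs whose M1-component is accepting are (r3, s4), (r4, s3), (r3, s3); in each of them the M2-component is accepting too, so the product for L(M1) \ L(M2) (M1-component accepting, M2-component rejecting) has no reachable accepting pair and the difference is empty.
Hence every string in L(M1) is also in L(M2).

Yes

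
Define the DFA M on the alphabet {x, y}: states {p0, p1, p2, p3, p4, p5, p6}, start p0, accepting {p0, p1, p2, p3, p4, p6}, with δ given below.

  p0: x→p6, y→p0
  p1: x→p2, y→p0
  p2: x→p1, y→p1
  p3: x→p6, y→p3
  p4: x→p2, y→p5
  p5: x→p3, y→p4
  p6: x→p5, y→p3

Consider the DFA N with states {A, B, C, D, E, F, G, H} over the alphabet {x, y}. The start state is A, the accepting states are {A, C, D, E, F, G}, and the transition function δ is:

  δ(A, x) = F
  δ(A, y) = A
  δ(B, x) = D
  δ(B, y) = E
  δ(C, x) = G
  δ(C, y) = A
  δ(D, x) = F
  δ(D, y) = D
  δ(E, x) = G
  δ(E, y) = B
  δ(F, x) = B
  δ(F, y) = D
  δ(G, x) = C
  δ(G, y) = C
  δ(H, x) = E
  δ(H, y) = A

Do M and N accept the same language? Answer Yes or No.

Yes

Exploring the product automaton M × N from the start pair (p0, A), following both machines on each input symbol, reaches 7 state pairs: (p0, A), (p6, F), (p5, B), (p3, D), (p4, E), (p2, G), (p1, C).
M accepts in {p0, p1, p2, p3, p4, p6} and N accepts in {A, C, D, E, F, G}. In every reachable pair the two components are either both accepting — (p0, A), (p6, F), (p3, D), (p4, E), (p2, G), (p1, C) — or both non-accepting, so no string is accepted by exactly one of the machines: L(M) \ L(N) and L(N) \ L(M) are both empty.
Hence every string is accepted by M iff it is accepted by N, and the two languages coincide.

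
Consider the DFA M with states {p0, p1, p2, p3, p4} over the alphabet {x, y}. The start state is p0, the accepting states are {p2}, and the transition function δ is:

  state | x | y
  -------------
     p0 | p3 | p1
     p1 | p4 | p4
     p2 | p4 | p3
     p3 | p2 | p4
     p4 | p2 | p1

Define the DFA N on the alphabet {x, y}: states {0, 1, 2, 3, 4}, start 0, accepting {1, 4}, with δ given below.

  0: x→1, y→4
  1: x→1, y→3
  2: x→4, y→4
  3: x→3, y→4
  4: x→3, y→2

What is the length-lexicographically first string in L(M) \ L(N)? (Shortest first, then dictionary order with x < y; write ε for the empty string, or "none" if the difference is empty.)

The string xyx is accepted by M but not by N.
No shorter string lies in the difference, and xyx is the lexicographically first length-3 string in L(M) \ L(N).

xyx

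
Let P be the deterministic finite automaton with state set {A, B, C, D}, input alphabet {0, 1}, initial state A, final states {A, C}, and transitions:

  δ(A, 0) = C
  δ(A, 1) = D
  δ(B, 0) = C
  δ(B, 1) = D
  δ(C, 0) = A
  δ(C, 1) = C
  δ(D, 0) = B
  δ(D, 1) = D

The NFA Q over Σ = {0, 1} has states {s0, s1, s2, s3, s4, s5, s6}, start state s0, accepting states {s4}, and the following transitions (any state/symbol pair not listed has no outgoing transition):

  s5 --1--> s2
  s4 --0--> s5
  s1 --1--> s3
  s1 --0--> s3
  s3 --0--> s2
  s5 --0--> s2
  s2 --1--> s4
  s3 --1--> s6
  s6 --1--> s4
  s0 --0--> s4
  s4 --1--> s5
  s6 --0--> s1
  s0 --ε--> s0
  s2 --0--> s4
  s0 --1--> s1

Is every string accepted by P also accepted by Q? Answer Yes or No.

No

The empty string ε is in L(P) but not in L(Q).
So L(P) ⊄ L(Q).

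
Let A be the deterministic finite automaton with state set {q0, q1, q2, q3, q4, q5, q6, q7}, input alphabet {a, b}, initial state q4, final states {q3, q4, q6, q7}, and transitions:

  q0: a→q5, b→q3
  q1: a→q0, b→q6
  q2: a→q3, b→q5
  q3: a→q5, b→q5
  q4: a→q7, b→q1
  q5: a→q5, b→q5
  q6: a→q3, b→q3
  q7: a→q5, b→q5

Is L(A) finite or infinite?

finite

The useful states (reachable from q4 and able to reach an accepting state) are {q0, q1, q3, q4, q6, q7}.
Restricted to these states the transition graph has no cycle, so every accepting path has bounded length and L is finite.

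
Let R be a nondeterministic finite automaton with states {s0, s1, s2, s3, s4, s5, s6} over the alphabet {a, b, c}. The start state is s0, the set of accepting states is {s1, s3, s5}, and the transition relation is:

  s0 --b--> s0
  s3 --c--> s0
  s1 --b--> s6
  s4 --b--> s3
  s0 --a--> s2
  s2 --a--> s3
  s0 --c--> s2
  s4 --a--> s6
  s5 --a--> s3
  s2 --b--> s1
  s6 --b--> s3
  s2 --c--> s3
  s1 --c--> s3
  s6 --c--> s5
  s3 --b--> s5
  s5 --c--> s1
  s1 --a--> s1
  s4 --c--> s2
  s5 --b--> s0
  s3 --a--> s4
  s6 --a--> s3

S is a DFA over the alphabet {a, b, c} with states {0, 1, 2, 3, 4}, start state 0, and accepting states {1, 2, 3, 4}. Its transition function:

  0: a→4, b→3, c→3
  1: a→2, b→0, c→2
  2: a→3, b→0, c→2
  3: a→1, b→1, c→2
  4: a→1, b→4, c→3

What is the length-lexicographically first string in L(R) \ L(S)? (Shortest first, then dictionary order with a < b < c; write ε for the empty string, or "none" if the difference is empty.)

aab

The string aab is accepted by R but not by S.
No shorter string lies in the difference, and aab is the lexicographically first length-3 string in L(R) \ L(S).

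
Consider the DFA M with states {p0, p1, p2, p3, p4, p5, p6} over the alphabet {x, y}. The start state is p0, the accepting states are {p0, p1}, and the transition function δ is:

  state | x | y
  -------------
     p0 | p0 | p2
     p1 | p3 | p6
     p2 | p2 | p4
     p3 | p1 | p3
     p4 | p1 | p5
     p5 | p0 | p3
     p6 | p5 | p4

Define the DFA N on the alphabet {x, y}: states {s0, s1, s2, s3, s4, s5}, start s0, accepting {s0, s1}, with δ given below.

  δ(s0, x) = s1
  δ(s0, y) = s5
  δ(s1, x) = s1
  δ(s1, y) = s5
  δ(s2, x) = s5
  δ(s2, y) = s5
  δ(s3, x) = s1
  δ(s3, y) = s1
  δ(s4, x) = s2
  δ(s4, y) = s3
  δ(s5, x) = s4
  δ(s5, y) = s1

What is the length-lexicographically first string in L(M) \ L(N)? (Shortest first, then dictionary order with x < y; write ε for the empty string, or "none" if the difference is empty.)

The string yyyx is accepted by M but not by N.
No shorter string lies in the difference, and yyyx is the lexicographically first length-4 string in L(M) \ L(N).

yyyx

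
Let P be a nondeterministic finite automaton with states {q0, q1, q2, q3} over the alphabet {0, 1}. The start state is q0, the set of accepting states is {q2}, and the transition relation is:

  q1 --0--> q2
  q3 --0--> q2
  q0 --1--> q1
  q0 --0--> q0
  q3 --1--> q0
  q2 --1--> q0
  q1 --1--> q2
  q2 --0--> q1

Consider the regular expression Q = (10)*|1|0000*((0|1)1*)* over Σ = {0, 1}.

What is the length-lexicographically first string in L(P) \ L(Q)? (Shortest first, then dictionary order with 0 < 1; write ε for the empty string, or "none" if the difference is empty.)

The string 11 is accepted by P but not by Q.
No shorter string lies in the difference, and 11 is the lexicographically first length-2 string in L(P) \ L(Q).

11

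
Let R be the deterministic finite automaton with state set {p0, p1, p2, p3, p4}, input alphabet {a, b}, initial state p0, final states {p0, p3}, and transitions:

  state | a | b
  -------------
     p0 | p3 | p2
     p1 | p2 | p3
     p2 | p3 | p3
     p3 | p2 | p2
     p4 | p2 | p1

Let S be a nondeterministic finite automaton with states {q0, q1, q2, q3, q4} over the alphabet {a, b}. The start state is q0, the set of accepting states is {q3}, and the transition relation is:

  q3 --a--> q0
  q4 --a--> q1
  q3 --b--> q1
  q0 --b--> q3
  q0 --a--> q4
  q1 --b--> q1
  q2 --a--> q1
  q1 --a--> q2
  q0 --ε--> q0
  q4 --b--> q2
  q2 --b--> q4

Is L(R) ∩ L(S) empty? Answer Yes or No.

Yes

Exploring the product automaton R × S from the start pair (p0, q0), following both machines on each input symbol, reaches 9 state pairs: (p0, q0), (p3, q4), (p2, q3), (p2, q1), (p2, q2), (p3, q0), (p3, q1), (p3, q2), (p2, q4).
R accepts in {p0, p3} and S accepts in {q3}; no reachable pair has both components accepting, so no string drives both machines to acceptance simultaneously and L(R) ∩ L(S) = ∅.
So no string is accepted by both, and the intersection is empty.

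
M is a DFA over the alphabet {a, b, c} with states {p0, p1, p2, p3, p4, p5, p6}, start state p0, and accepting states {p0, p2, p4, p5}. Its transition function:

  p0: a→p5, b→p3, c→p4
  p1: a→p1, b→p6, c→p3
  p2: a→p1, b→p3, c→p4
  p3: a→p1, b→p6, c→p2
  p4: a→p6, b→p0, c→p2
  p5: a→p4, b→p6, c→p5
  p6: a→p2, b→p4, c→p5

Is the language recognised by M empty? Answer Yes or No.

The empty string ε is accepted: the run p0 ends in the accepting state p0.
Since at least one string is accepted, L(M) is not empty.

No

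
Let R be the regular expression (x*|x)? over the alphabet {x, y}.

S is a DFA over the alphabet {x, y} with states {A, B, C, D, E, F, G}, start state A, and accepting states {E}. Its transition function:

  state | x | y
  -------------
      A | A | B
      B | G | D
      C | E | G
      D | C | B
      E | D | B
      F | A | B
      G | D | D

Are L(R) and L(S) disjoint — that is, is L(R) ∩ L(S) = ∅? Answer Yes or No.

Converting the expression R to a DFA (subset construction, then merging equivalent states) gives the minimal DFA with states {r0, r1}, start state r0, accepting states {r0} and transitions r0: x→r0, y→r1; r1: x→r1, y→r1.
Exploring the product automaton R × S from the start pair (r0, A), following both machines on each input symbol, reaches 6 state pairs: (r0, A), (r1, B), (r1, G), (r1, D), (r1, C), (r1, E).
R accepts in {r0} and S accepts in {E}; no reachable pair has both components accepting, so no string drives both machines to acceptance simultaneously and L(R) ∩ L(S) = ∅.
So no string is accepted by both, and the intersection is empty.

Yes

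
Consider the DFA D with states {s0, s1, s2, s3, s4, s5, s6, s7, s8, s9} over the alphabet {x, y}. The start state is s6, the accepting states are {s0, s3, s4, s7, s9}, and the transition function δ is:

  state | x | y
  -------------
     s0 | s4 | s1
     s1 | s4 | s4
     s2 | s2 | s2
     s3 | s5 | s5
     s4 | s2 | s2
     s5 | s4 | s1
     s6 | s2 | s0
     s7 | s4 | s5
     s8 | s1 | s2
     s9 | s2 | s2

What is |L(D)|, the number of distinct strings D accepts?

4

The useful subgraph on states {s0, s1, s4, s6} is acyclic, so L(D) is finite; the longest accepting path visits 4 useful states, giving maximum string length 3.
Counting accepting paths from s6 by length: 1 of length 1, 1 of length 2, 2 of length 3. Total 4.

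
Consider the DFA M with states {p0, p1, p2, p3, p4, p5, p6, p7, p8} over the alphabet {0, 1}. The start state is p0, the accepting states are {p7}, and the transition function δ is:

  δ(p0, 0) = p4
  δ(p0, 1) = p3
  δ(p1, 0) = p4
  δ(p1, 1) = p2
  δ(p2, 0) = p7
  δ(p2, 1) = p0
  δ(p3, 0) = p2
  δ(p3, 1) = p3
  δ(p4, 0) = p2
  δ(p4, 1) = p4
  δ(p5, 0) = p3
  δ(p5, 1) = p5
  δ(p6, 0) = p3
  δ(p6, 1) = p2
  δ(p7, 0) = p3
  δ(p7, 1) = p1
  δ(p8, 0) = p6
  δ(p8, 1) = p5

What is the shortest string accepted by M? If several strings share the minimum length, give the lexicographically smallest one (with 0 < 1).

000

A breadth-first search from p0 reaches an accepting state first via the path p0 → p4 → p2 → p7 on input 000.
No string of length < 3 is accepted (BFS exhausts all shorter strings without reaching an accepting state), and 000 is the lexicographically least accepting string of length 3.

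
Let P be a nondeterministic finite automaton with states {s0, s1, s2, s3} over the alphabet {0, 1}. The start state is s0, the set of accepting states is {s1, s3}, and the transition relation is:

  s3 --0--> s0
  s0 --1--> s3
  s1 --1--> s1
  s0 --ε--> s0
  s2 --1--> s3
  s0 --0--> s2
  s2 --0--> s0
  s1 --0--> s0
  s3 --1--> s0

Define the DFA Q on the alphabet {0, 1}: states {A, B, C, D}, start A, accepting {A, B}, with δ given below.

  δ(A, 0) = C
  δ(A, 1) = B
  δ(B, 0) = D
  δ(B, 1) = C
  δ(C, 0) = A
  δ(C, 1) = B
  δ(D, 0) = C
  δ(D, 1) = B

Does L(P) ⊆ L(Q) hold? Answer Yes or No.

Exploring the product automaton P × Q from the start pair (s0, A), following both machines on each input symbol, reaches 6 state pairs: (s0, A), (s2, C), (s3, B), (s0, D), (s0, C), (s2, A).
P accepts in {s1, s3} and Q accepts in {A, B}. The reachable pairs whose P-component is accepting are (s3, B); in each of them the Q-component is accepting too, so the product for L(P) \ L(Q) (P-component accepting, Q-component rejecting) has no reachable accepting pair and the difference is empty.
Hence every string in L(P) is also in L(Q).

Yes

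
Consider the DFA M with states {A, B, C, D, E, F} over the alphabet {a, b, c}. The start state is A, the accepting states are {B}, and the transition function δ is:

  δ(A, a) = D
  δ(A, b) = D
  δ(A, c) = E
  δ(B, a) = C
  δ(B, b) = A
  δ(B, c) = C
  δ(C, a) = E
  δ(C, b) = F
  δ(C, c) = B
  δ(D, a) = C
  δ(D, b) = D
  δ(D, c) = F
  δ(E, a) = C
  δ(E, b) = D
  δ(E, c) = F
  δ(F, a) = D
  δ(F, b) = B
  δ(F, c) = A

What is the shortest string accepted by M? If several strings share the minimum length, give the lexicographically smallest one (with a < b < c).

aac

A breadth-first search from A reaches an accepting state first via the path A → D → C → B on input aac.
No string of length < 3 is accepted (BFS exhausts all shorter strings without reaching an accepting state), and aac is the lexicographically least accepting string of length 3.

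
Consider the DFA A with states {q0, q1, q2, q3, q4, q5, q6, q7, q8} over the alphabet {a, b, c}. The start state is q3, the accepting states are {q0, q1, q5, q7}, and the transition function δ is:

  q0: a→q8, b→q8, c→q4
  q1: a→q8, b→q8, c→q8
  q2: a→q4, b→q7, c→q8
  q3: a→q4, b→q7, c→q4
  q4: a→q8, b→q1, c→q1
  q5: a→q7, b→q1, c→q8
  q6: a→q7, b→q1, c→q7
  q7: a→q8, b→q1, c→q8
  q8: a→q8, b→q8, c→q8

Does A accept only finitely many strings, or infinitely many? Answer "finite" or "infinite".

The useful states (reachable from q3 and able to reach an accepting state) are {q1, q3, q4, q7}.
Restricted to these states the transition graph has no cycle, so every accepting path has bounded length and L is finite.

finite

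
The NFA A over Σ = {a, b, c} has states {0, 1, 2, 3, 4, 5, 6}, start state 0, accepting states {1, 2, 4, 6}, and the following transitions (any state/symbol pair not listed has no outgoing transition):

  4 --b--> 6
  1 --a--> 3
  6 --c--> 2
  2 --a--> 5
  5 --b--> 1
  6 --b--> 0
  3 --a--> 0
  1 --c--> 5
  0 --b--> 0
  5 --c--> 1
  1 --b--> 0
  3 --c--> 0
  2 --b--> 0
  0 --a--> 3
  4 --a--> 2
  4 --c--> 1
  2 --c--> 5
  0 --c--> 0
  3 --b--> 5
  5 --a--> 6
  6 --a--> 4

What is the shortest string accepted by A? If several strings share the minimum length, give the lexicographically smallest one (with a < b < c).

A breadth-first search from 0 reaches an accepting state first via the path 0 → 3 → 5 → 6 on input aba.
No string of length < 3 is accepted (BFS exhausts all shorter strings without reaching an accepting state), and aba is the lexicographically least accepting string of length 3.

aba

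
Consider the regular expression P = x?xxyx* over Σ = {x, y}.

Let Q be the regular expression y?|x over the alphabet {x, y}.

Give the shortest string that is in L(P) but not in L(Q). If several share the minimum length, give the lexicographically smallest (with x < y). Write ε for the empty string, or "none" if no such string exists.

The string xxy is accepted by P but not by Q.
No shorter string lies in the difference, and xxy is the lexicographically first length-3 string in L(P) \ L(Q).

xxy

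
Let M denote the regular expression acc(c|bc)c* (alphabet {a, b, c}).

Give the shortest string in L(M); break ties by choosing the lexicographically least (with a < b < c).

accc

By inspection of the expression, no string of length less than 4 matches, and accc is the lexicographically first match of length 4.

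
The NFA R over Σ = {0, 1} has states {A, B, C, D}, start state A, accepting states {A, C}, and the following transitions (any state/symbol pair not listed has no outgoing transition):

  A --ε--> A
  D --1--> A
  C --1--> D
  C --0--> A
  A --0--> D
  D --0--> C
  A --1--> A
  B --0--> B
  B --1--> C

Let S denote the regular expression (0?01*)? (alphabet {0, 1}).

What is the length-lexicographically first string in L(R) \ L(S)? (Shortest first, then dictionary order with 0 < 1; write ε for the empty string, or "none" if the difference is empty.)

The string 1 is accepted by R but not by S.
No shorter string lies in the difference, and 1 is the lexicographically first length-1 string in L(R) \ L(S).

1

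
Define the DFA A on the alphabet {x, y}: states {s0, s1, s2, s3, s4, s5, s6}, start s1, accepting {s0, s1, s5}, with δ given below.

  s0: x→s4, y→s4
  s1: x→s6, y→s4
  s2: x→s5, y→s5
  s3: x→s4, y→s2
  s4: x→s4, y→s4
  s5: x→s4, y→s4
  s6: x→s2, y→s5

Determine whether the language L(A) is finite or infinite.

finite

The useful states (reachable from s1 and able to reach an accepting state) are {s1, s2, s5, s6}.
Restricted to these states the transition graph has no cycle, so every accepting path has bounded length and L is finite.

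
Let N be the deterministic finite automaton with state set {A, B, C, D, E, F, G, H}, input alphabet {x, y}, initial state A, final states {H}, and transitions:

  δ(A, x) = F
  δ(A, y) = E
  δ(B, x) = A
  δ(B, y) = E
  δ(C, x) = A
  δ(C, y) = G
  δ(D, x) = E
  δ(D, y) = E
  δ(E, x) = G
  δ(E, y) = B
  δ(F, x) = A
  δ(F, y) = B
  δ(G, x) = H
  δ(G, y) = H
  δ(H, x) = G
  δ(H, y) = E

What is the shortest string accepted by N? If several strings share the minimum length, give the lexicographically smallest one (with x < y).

A breadth-first search from A reaches an accepting state first via the path A → E → G → H on input yxx.
No string of length < 3 is accepted (BFS exhausts all shorter strings without reaching an accepting state), and yxx is the lexicographically least accepting string of length 3.

yxx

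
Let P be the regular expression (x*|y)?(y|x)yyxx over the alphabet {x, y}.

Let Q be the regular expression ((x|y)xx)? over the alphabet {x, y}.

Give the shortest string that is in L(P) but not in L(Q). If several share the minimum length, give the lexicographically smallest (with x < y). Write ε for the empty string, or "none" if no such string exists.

xyyxx

The string xyyxx is accepted by P but not by Q.
No shorter string lies in the difference, and xyyxx is the lexicographically first length-5 string in L(P) \ L(Q).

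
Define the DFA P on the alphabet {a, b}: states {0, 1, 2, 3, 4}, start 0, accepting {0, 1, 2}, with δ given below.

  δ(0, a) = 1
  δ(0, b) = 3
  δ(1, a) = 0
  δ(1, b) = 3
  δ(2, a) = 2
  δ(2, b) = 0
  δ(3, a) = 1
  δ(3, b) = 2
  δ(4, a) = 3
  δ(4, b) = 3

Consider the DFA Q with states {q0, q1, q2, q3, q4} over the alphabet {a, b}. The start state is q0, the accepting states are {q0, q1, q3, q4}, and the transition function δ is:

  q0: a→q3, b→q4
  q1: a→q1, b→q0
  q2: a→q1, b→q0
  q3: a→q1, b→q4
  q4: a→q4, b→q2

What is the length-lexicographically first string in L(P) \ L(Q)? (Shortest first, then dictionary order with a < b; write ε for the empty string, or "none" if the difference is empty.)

The string bb is accepted by P but not by Q.
No shorter string lies in the difference, and bb is the lexicographically first length-2 string in L(P) \ L(Q).

bb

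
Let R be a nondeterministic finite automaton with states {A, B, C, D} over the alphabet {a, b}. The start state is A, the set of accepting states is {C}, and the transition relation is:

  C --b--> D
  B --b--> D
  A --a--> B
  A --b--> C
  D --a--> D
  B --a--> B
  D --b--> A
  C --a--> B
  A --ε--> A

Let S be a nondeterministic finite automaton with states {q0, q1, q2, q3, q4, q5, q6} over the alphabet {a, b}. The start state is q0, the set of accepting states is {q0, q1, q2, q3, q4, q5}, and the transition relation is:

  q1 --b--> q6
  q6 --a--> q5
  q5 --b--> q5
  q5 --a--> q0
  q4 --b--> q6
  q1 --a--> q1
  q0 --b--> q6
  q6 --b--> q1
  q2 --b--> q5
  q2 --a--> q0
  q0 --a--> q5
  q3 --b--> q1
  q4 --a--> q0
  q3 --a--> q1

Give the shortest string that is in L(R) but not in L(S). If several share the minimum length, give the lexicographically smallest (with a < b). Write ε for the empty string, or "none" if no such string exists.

The string b is accepted by R but not by S.
No shorter string lies in the difference, and b is the lexicographically first length-1 string in L(R) \ L(S).

b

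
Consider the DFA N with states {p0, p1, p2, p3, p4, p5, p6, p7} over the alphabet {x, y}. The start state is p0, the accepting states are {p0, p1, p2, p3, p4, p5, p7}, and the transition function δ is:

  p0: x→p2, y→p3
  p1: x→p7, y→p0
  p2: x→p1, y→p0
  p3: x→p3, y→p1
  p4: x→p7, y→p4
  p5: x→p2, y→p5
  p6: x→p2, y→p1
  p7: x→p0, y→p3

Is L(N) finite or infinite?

State p0 is reachable from the start and can reach an accepting state, and it lies on the cycle p0 → p2 → p0.
Traversing that cycle any number of times yields accepted strings of unbounded length, so the language is infinite.

infinite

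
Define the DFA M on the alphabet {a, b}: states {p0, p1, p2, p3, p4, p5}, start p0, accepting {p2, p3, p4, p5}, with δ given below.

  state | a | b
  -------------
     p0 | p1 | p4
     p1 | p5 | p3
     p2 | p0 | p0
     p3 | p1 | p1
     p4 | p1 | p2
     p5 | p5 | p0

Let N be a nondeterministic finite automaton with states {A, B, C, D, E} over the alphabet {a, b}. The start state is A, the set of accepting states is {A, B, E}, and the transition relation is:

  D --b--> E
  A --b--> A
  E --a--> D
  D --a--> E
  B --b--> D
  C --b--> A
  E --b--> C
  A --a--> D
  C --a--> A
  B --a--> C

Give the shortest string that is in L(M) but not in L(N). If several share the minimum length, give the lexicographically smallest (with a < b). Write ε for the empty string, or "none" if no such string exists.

The string aaa is accepted by M but not by N.
No shorter string lies in the difference, and aaa is the lexicographically first length-3 string in L(M) \ L(N).

aaa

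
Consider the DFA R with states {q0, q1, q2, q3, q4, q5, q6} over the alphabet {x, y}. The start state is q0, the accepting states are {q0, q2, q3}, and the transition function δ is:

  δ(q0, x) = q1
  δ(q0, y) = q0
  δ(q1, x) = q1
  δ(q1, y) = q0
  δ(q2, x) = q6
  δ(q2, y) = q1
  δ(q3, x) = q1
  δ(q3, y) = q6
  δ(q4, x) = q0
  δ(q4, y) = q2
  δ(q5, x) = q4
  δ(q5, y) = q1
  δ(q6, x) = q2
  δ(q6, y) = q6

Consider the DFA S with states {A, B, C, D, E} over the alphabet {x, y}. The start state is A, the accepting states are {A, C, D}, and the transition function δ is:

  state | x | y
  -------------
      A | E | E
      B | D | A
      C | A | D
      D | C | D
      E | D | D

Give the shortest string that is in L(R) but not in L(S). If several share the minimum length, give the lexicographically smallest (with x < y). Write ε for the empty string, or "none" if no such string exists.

The string y is accepted by R but not by S.
No shorter string lies in the difference, and y is the lexicographically first length-1 string in L(R) \ L(S).

y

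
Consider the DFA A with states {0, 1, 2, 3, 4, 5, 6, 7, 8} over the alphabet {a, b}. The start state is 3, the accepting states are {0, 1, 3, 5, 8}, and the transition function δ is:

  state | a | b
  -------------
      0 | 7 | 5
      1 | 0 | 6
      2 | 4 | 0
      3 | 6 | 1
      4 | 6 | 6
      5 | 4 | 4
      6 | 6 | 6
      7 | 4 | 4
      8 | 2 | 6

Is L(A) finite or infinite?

The useful states (reachable from 3 and able to reach an accepting state) are {0, 1, 3, 5}.
Restricted to these states the transition graph has no cycle, so every accepting path has bounded length and L is finite.

finite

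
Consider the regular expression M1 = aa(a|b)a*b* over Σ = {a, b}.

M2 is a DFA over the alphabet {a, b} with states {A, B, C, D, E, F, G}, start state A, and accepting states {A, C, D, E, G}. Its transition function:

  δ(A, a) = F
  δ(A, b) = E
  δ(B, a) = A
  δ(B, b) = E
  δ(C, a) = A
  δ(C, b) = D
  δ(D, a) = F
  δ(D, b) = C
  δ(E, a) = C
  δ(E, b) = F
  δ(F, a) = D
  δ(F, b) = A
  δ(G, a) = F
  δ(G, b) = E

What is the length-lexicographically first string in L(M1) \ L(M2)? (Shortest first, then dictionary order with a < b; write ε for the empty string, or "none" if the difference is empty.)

aaa

The string aaa is accepted by M1 but not by M2.
No shorter string lies in the difference, and aaa is the lexicographically first length-3 string in L(M1) \ L(M2).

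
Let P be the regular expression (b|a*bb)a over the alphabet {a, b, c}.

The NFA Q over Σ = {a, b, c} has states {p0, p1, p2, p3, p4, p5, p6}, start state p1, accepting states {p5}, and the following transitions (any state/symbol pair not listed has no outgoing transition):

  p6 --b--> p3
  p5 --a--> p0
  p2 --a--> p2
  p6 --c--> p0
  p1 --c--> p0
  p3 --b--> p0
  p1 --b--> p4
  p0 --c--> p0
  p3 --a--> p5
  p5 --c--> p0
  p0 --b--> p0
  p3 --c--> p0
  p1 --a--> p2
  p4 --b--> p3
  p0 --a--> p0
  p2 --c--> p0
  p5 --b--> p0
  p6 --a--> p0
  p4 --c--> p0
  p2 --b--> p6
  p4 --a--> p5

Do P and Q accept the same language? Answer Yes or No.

Yes

Converting the expression P to a DFA (subset construction, then merging equivalent states) gives the minimal DFA with states {r0, r1, r2, r3, r4, r5, r6}, start state r0, accepting states {r5} and transitions r0: a→r1, b→r2, c→r3; r1: a→r1, b→r4, c→r3; r2: a→r5, b→r6, c→r3; r3: a→r3, b→r3, c→r3; r4: a→r3, b→r6, c→r3; r5: a→r3, b→r3, c→r3; r6: a→r5, b→r3, c→r3.
Exploring the product automaton P × Q from the start pair (r0, p1), following both machines on each input symbol, reaches 7 state pairs: (r0, p1), (r1, p2), (r2, p4), (r3, p0), (r4, p6), (r5, p5), (r6, p3).
P accepts in {r5} and Q accepts in {p5}. In every reachable pair the two components are either both accepting — (r5, p5) — or both non-accepting, so no string is accepted by exactly one of the machines: L(P) \ L(Q) and L(Q) \ L(P) are both empty.
Hence every string is accepted by P iff it is accepted by Q, and the two languages coincide.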